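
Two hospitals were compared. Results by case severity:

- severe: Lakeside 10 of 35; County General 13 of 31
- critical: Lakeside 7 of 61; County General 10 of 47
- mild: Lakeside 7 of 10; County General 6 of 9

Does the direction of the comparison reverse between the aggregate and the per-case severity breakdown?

No

Severe: Lakeside 10/35 = 28.6%, County General 13/31 = 41.9% → County General
Critical: Lakeside 7/61 = 11.5%, County General 10/47 = 21.3% → County General
Mild: Lakeside 7/10 = 70.0%, County General 6/9 = 66.7% → Lakeside
Overall: Lakeside 24/106 = 22.6%, County General 29/87 = 33.3% → County General
Neither sweeps: Lakeside wins 1 of 3 groups, County General wins 2. County General wins overall but not every group — no Simpson reversal.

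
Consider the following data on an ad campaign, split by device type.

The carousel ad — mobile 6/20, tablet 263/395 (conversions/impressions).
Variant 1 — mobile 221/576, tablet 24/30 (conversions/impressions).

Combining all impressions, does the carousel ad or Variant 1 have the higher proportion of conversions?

Mobile: the carousel ad 6/20 = 30.0%, Variant 1 221/576 = 38.4% → Variant 1
Tablet: the carousel ad 263/395 = 66.6%, Variant 1 24/30 = 80.0% → Variant 1
Overall: the carousel ad 269/415 = 64.8%, Variant 1 245/606 = 40.4% → the carousel ad
(Variant 1 wins every device group but the carousel ad wins overall — Variant 1's impressions skew toward the low-rate mobile group.)

the carousel ad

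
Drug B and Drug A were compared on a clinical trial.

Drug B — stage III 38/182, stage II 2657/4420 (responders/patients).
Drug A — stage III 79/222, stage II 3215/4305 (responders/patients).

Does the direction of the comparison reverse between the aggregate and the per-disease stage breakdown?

No

Stage III: Drug B 38/182 = 20.9%, Drug A 79/222 = 35.6% → Drug A
Stage II: Drug B 2657/4420 = 60.1%, Drug A 3215/4305 = 74.7% → Drug A
Overall: Drug B 2695/4602 = 58.6%, Drug A 3294/4527 = 72.8% → Drug A
Drug A wins overall and in every disease group — no reversal.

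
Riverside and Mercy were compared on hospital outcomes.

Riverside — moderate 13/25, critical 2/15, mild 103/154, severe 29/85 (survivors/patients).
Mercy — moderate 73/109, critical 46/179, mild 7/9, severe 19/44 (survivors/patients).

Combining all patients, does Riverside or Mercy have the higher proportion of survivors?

Riverside

Moderate: Riverside 13/25 = 52.0%, Mercy 73/109 = 67.0% → Mercy
Critical: Riverside 2/15 = 13.3%, Mercy 46/179 = 25.7% → Mercy
Mild: Riverside 103/154 = 66.9%, Mercy 7/9 = 77.8% → Mercy
Severe: Riverside 29/85 = 34.1%, Mercy 19/44 = 43.2% → Mercy
Overall: Riverside 147/279 = 52.7%, Mercy 145/341 = 42.5% → Riverside
(Mercy wins every case group but Riverside wins overall — Mercy's patients skew toward the low-rate critical group.)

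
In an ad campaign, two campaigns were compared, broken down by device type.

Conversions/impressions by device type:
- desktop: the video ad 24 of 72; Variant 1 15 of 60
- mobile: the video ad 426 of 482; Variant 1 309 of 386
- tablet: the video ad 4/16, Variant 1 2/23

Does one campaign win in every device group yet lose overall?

Desktop: the video ad 24/72 = 33.3%, Variant 1 15/60 = 25.0% → the video ad
Mobile: the video ad 426/482 = 88.4%, Variant 1 309/386 = 80.1% → the video ad
Tablet: the video ad 4/16 = 25.0%, Variant 1 2/23 = 8.7% → the video ad
Overall: the video ad 454/570 = 79.6%, Variant 1 326/469 = 69.5% → the video ad
The video ad wins overall and in every device group — no reversal.

No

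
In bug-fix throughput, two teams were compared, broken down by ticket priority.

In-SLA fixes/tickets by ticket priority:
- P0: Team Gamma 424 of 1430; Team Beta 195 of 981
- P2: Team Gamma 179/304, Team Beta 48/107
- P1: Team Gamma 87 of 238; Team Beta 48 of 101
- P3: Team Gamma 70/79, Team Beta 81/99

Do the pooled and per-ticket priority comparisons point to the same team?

P0: Team Gamma 424/1430 = 29.7%, Team Beta 195/981 = 19.9% → Team Gamma
P2: Team Gamma 179/304 = 58.9%, Team Beta 48/107 = 44.9% → Team Gamma
P1: Team Gamma 87/238 = 36.6%, Team Beta 48/101 = 47.5% → Team Beta
P3: Team Gamma 70/79 = 88.6%, Team Beta 81/99 = 81.8% → Team Gamma
Overall: Team Gamma 760/2051 = 37.1%, Team Beta 372/1288 = 28.9% → Team Gamma
Neither sweeps: Team Gamma wins 3 of 4 groups, Team Beta wins 1. Team Gamma wins overall but not every group — no Simpson reversal.

No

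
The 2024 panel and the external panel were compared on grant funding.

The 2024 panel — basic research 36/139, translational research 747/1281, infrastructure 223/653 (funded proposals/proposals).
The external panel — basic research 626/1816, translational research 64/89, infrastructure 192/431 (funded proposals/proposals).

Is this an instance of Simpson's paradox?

Yes

Basic research: the 2024 panel 36/139 = 25.9%, the external panel 626/1816 = 34.5% → the external panel
Translational research: the 2024 panel 747/1281 = 58.3%, the external panel 64/89 = 71.9% → the external panel
Infrastructure: the 2024 panel 223/653 = 34.2%, the external panel 192/431 = 44.5% → the external panel
Overall: the 2024 panel 1006/2073 = 48.5%, the external panel 882/2336 = 37.8% → the 2024 panel
The external panel wins each proposal group but the 2024 panel wins overall — the comparison reverses. The external panel's proposals skew toward basic research, which has a lower base rate.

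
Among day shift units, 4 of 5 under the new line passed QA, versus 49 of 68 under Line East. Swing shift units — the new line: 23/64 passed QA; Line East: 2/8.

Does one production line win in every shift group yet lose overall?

Yes

Day shift: the new line 4/5 = 80.0%, Line East 49/68 = 72.1% → the new line
Swing shift: the new line 23/64 = 35.9%, Line East 2/8 = 25.0% → the new line
Overall: the new line 27/69 = 39.1%, Line East 51/76 = 67.1% → Line East
The new line wins each shift group but Line East wins overall — the comparison reverses. The new line's units skew toward swing shift, which has a lower base rate.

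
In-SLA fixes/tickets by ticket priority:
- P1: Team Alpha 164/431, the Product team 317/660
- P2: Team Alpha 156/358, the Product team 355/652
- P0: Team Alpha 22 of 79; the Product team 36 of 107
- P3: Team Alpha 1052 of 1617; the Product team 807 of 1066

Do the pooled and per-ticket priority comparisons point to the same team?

Yes

P1: Team Alpha 164/431 = 38.1%, the Product team 317/660 = 48.0% → the Product team
P2: Team Alpha 156/358 = 43.6%, the Product team 355/652 = 54.4% → the Product team
P0: Team Alpha 22/79 = 27.8%, the Product team 36/107 = 33.6% → the Product team
P3: Team Alpha 1052/1617 = 65.1%, the Product team 807/1066 = 75.7% → the Product team
Overall: Team Alpha 1394/2485 = 56.1%, the Product team 1515/2485 = 61.0% → the Product team
The Product team wins overall and in every ticket group — no reversal.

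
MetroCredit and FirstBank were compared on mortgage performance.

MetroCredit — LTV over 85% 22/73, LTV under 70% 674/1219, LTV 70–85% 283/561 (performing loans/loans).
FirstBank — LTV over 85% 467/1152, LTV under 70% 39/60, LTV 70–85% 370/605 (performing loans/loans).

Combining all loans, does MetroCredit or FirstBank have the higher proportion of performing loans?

MetroCredit

LTV over 85%: MetroCredit 22/73 = 30.1%, FirstBank 467/1152 = 40.5% → FirstBank
LTV under 70%: MetroCredit 674/1219 = 55.3%, FirstBank 39/60 = 65.0% → FirstBank
LTV 70–85%: MetroCredit 283/561 = 50.4%, FirstBank 370/605 = 61.2% → FirstBank
Overall: MetroCredit 979/1853 = 52.8%, FirstBank 876/1817 = 48.2% → MetroCredit
(FirstBank wins every loan-to-value group but MetroCredit wins overall — FirstBank's loans skew toward the low-rate LTV over 85% group.)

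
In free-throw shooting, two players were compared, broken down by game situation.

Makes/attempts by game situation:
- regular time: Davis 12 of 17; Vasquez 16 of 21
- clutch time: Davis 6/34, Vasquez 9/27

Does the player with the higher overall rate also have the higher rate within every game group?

Yes

Regular time: Davis 12/17 = 70.6%, Vasquez 16/21 = 76.2% → Vasquez
Clutch time: Davis 6/34 = 17.6%, Vasquez 9/27 = 33.3% → Vasquez
Overall: Davis 18/51 = 35.3%, Vasquez 25/48 = 52.1% → Vasquez
Vasquez wins overall and in every game group — no reversal.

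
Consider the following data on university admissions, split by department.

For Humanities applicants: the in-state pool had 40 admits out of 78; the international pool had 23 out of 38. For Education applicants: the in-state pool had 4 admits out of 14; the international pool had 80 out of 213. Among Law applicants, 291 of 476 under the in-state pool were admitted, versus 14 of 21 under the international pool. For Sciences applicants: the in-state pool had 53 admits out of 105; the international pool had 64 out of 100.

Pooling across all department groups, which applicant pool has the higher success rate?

Humanities: the in-state pool 40/78 = 51.3%, the international pool 23/38 = 60.5% → the international pool
Education: the in-state pool 4/14 = 28.6%, the international pool 80/213 = 37.6% → the international pool
Law: the in-state pool 291/476 = 61.1%, the international pool 14/21 = 66.7% → the international pool
Sciences: the in-state pool 53/105 = 50.5%, the international pool 64/100 = 64.0% → the international pool
Overall: the in-state pool 388/673 = 57.7%, the international pool 181/372 = 48.7% → the in-state pool
(The international pool wins every department group but the in-state pool wins overall — the international pool's applicants skew toward the low-rate Education group.)

the in-state pool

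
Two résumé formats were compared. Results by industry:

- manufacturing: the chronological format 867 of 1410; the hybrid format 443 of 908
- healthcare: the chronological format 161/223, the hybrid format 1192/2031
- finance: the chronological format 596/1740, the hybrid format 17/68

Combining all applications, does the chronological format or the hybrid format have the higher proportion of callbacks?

the hybrid format

Manufacturing: the chronological format 867/1410 = 61.5%, the hybrid format 443/908 = 48.8% → the chronological format
Healthcare: the chronological format 161/223 = 72.2%, the hybrid format 1192/2031 = 58.7% → the chronological format
Finance: the chronological format 596/1740 = 34.3%, the hybrid format 17/68 = 25.0% → the chronological format
Overall: the chronological format 1624/3373 = 48.1%, the hybrid format 1652/3007 = 54.9% → the hybrid format
(The chronological format wins every industry group but the hybrid format wins overall — the chronological format's applications skew toward the low-rate finance group.)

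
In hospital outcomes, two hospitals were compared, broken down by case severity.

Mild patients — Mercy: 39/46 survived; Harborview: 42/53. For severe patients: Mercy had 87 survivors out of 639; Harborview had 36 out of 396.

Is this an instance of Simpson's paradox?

Mild: Mercy 39/46 = 84.8%, Harborview 42/53 = 79.2% → Mercy
Severe: Mercy 87/639 = 13.6%, Harborview 36/396 = 9.1% → Mercy
Overall: Mercy 126/685 = 18.4%, Harborview 78/449 = 17.4% → Mercy
Mercy wins overall and in every case group — no reversal.

No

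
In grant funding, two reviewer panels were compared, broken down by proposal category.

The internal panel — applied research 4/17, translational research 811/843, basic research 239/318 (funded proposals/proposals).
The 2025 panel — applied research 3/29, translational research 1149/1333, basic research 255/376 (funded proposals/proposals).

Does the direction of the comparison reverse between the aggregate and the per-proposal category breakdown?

No

Applied research: the internal panel 4/17 = 23.5%, the 2025 panel 3/29 = 10.3% → the internal panel
Translational research: the internal panel 811/843 = 96.2%, the 2025 panel 1149/1333 = 86.2% → the internal panel
Basic research: the internal panel 239/318 = 75.2%, the 2025 panel 255/376 = 67.8% → the internal panel
Overall: the internal panel 1054/1178 = 89.5%, the 2025 panel 1407/1738 = 81.0% → the internal panel
The internal panel wins overall and in every proposal group — no reversal.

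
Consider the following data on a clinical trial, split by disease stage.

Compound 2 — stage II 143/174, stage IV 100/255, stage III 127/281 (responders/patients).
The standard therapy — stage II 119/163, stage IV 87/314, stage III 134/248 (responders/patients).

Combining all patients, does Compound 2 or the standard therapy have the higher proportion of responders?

Compound 2

Stage II: Compound 2 143/174 = 82.2%, the standard therapy 119/163 = 73.0% → Compound 2
Stage IV: Compound 2 100/255 = 39.2%, the standard therapy 87/314 = 27.7% → Compound 2
Stage III: Compound 2 127/281 = 45.2%, the standard therapy 134/248 = 54.0% → the standard therapy
Overall: Compound 2 370/710 = 52.1%, the standard therapy 340/725 = 46.9% → Compound 2
(Neither sweeps every disease group, but Compound 2 has the higher pooled rate.)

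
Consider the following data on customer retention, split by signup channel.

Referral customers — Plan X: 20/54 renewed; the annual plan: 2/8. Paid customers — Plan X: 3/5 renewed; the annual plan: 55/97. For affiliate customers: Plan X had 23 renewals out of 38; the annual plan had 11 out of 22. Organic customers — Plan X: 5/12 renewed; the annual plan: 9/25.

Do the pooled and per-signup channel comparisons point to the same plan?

No

Referral: Plan X 20/54 = 37.0%, the annual plan 2/8 = 25.0% → Plan X
Paid: Plan X 3/5 = 60.0%, the annual plan 55/97 = 56.7% → Plan X
Affiliate: Plan X 23/38 = 60.5%, the annual plan 11/22 = 50.0% → Plan X
Organic: Plan X 5/12 = 41.7%, the annual plan 9/25 = 36.0% → Plan X
Overall: Plan X 51/109 = 46.8%, the annual plan 77/152 = 50.7% → the annual plan
Plan X wins each signup group but the annual plan wins overall — the comparison reverses. Plan X's customers skew toward referral, which has a lower base rate.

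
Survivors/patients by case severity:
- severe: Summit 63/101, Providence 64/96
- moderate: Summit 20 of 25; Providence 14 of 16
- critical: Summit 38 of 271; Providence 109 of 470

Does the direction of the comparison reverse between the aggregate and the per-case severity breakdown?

Severe: Summit 63/101 = 62.4%, Providence 64/96 = 66.7% → Providence
Moderate: Summit 20/25 = 80.0%, Providence 14/16 = 87.5% → Providence
Critical: Summit 38/271 = 14.0%, Providence 109/470 = 23.2% → Providence
Overall: Summit 121/397 = 30.5%, Providence 187/582 = 32.1% → Providence
Providence wins overall and in every case group — no reversal.

No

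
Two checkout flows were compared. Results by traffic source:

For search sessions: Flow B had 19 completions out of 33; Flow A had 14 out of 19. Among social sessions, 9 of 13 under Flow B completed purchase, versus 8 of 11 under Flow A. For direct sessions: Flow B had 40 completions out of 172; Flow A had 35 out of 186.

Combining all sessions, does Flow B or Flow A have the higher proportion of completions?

Flow B

Search: Flow B 19/33 = 57.6%, Flow A 14/19 = 73.7% → Flow A
Social: Flow B 9/13 = 69.2%, Flow A 8/11 = 72.7% → Flow A
Direct: Flow B 40/172 = 23.3%, Flow A 35/186 = 18.8% → Flow B
Overall: Flow B 68/218 = 31.2%, Flow A 57/216 = 26.4% → Flow B
(Neither sweeps every traffic group, but Flow B has the higher pooled rate.)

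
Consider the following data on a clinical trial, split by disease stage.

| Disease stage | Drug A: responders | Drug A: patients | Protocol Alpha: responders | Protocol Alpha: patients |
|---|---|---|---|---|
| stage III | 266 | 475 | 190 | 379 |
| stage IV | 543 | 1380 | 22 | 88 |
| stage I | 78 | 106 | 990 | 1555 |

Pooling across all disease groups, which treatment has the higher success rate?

Stage III: Drug A 266/475 = 56.0%, Protocol Alpha 190/379 = 50.1% → Drug A
Stage IV: Drug A 543/1380 = 39.3%, Protocol Alpha 22/88 = 25.0% → Drug A
Stage I: Drug A 78/106 = 73.6%, Protocol Alpha 990/1555 = 63.7% → Drug A
Overall: Drug A 887/1961 = 45.2%, Protocol Alpha 1202/2022 = 59.4% → Protocol Alpha
(Drug A wins every disease group but Protocol Alpha wins overall — Drug A's patients skew toward the low-rate stage IV group.)

Protocol Alpha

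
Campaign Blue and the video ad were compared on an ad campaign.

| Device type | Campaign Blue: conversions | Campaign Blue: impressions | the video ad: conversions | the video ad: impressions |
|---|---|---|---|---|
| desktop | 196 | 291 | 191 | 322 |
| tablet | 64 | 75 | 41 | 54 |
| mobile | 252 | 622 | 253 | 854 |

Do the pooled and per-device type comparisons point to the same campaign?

Yes

Desktop: Campaign Blue 196/291 = 67.4%, the video ad 191/322 = 59.3% → Campaign Blue
Tablet: Campaign Blue 64/75 = 85.3%, the video ad 41/54 = 75.9% → Campaign Blue
Mobile: Campaign Blue 252/622 = 40.5%, the video ad 253/854 = 29.6% → Campaign Blue
Overall: Campaign Blue 512/988 = 51.8%, the video ad 485/1230 = 39.4% → Campaign Blue
Campaign Blue wins overall and in every device group — no reversal.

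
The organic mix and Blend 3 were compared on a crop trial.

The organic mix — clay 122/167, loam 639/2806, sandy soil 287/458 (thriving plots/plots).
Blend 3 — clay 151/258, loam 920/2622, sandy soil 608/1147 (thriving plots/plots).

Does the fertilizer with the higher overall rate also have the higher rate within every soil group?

Clay: the organic mix 122/167 = 73.1%, Blend 3 151/258 = 58.5% → the organic mix
Loam: the organic mix 639/2806 = 22.8%, Blend 3 920/2622 = 35.1% → Blend 3
Sandy soil: the organic mix 287/458 = 62.7%, Blend 3 608/1147 = 53.0% → the organic mix
Overall: the organic mix 1048/3431 = 30.5%, Blend 3 1679/4027 = 41.7% → Blend 3
Neither sweeps: the organic mix wins 2 of 3 groups, Blend 3 wins 1. Blend 3 wins overall but not every group — no Simpson reversal.

No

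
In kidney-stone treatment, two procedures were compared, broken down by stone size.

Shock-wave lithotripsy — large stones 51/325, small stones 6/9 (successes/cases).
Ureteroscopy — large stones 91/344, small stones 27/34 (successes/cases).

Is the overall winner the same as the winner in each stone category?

Large stones: shock-wave lithotripsy 51/325 = 15.7%, ureteroscopy 91/344 = 26.5% → ureteroscopy
Small stones: shock-wave lithotripsy 6/9 = 66.7%, ureteroscopy 27/34 = 79.4% → ureteroscopy
Overall: shock-wave lithotripsy 57/334 = 17.1%, ureteroscopy 118/378 = 31.2% → ureteroscopy
Ureteroscopy wins overall and in every stone group — no reversal.

Yes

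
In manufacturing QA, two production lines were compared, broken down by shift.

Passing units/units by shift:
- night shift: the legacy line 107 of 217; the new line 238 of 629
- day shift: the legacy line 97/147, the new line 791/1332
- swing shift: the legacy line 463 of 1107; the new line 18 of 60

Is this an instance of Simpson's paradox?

Yes

Night shift: the legacy line 107/217 = 49.3%, the new line 238/629 = 37.8% → the legacy line
Day shift: the legacy line 97/147 = 66.0%, the new line 791/1332 = 59.4% → the legacy line
Swing shift: the legacy line 463/1107 = 41.8%, the new line 18/60 = 30.0% → the legacy line
Overall: the legacy line 667/1471 = 45.3%, the new line 1047/2021 = 51.8% → the new line
The legacy line wins each shift group but the new line wins overall — the comparison reverses. The legacy line's units skew toward swing shift, which has a lower base rate.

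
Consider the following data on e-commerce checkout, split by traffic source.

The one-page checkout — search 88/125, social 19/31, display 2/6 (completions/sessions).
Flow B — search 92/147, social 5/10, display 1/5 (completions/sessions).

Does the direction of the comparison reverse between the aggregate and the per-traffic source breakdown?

No

Search: the one-page checkout 88/125 = 70.4%, Flow B 92/147 = 62.6% → the one-page checkout
Social: the one-page checkout 19/31 = 61.3%, Flow B 5/10 = 50.0% → the one-page checkout
Display: the one-page checkout 2/6 = 33.3%, Flow B 1/5 = 20.0% → the one-page checkout
Overall: the one-page checkout 109/162 = 67.3%, Flow B 98/162 = 60.5% → the one-page checkout
The one-page checkout wins overall and in every traffic group — no reversal.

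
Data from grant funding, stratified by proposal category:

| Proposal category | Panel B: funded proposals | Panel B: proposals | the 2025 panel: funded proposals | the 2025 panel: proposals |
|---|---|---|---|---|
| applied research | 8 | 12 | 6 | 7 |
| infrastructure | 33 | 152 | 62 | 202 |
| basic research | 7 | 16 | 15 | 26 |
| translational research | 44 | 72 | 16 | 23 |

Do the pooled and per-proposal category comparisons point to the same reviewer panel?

Yes

Applied research: Panel B 8/12 = 66.7%, the 2025 panel 6/7 = 85.7% → the 2025 panel
Infrastructure: Panel B 33/152 = 21.7%, the 2025 panel 62/202 = 30.7% → the 2025 panel
Basic research: Panel B 7/16 = 43.8%, the 2025 panel 15/26 = 57.7% → the 2025 panel
Translational research: Panel B 44/72 = 61.1%, the 2025 panel 16/23 = 69.6% → the 2025 panel
Overall: Panel B 92/252 = 36.5%, the 2025 panel 99/258 = 38.4% → the 2025 panel
The 2025 panel wins overall and in every proposal group — no reversal.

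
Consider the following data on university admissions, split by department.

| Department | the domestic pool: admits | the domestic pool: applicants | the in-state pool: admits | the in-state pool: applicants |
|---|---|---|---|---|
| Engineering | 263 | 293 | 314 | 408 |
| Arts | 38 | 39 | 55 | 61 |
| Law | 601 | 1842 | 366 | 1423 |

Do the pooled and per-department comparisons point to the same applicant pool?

Yes

Engineering: the domestic pool 263/293 = 89.8%, the in-state pool 314/408 = 77.0% → the domestic pool
Arts: the domestic pool 38/39 = 97.4%, the in-state pool 55/61 = 90.2% → the domestic pool
Law: the domestic pool 601/1842 = 32.6%, the in-state pool 366/1423 = 25.7% → the domestic pool
Overall: the domestic pool 902/2174 = 41.5%, the in-state pool 735/1892 = 38.8% → the domestic pool
The domestic pool wins overall and in every department group — no reversal.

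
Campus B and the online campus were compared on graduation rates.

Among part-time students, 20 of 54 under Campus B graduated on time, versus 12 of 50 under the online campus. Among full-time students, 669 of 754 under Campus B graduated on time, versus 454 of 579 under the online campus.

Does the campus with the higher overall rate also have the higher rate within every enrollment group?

Yes

Part-time: Campus B 20/54 = 37.0%, the online campus 12/50 = 24.0% → Campus B
Full-time: Campus B 669/754 = 88.7%, the online campus 454/579 = 78.4% → Campus B
Overall: Campus B 689/808 = 85.3%, the online campus 466/629 = 74.1% → Campus B
Campus B wins overall and in every enrollment group — no reversal.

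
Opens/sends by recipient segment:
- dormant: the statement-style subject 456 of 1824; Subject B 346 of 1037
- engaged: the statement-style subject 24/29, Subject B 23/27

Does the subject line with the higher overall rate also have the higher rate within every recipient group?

Yes

Dormant: the statement-style subject 456/1824 = 25.0%, Subject B 346/1037 = 33.4% → Subject B
Engaged: the statement-style subject 24/29 = 82.8%, Subject B 23/27 = 85.2% → Subject B
Overall: the statement-style subject 480/1853 = 25.9%, Subject B 369/1064 = 34.7% → Subject B
Subject B wins overall and in every recipient group — no reversal.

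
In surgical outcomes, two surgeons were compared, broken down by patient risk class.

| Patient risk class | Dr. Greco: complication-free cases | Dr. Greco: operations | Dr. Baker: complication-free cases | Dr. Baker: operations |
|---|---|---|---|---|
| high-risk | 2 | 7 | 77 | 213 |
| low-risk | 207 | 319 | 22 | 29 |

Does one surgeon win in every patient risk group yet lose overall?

Yes

High-risk: Dr. Greco 2/7 = 28.6%, Dr. Baker 77/213 = 36.2% → Dr. Baker
Low-risk: Dr. Greco 207/319 = 64.9%, Dr. Baker 22/29 = 75.9% → Dr. Baker
Overall: Dr. Greco 209/326 = 64.1%, Dr. Baker 99/242 = 40.9% → Dr. Greco
Dr. Baker wins each patient risk group but Dr. Greco wins overall — the comparison reverses. Dr. Baker's operations skew toward high-risk, which has a lower base rate.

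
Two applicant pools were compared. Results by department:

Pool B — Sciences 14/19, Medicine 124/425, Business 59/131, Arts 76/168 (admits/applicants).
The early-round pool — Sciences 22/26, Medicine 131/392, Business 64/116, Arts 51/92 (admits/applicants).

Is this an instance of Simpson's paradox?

Sciences: Pool B 14/19 = 73.7%, the early-round pool 22/26 = 84.6% → the early-round pool
Medicine: Pool B 124/425 = 29.2%, the early-round pool 131/392 = 33.4% → the early-round pool
Business: Pool B 59/131 = 45.0%, the early-round pool 64/116 = 55.2% → the early-round pool
Arts: Pool B 76/168 = 45.2%, the early-round pool 51/92 = 55.4% → the early-round pool
Overall: Pool B 273/743 = 36.7%, the early-round pool 268/626 = 42.8% → the early-round pool
The early-round pool wins overall and in every department group — no reversal.

No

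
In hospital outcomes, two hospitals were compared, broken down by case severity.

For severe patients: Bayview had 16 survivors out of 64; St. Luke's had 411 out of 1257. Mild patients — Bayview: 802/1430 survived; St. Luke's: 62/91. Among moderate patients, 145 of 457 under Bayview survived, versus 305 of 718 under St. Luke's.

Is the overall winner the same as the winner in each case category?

Severe: Bayview 16/64 = 25.0%, St. Luke's 411/1257 = 32.7% → St. Luke's
Mild: Bayview 802/1430 = 56.1%, St. Luke's 62/91 = 68.1% → St. Luke's
Moderate: Bayview 145/457 = 31.7%, St. Luke's 305/718 = 42.5% → St. Luke's
Overall: Bayview 963/1951 = 49.4%, St. Luke's 778/2066 = 37.7% → Bayview
St. Luke's wins each case group but Bayview wins overall — the comparison reverses. St. Luke's's patients skew toward severe, which has a lower base rate.

No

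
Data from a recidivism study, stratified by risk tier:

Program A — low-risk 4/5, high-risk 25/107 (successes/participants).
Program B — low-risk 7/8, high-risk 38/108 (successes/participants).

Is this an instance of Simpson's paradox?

Low-risk: Program A 4/5 = 80.0%, Program B 7/8 = 87.5% → Program B
High-risk: Program A 25/107 = 23.4%, Program B 38/108 = 35.2% → Program B
Overall: Program A 29/112 = 25.9%, Program B 45/116 = 38.8% → Program B
Program B wins overall and in every risk group — no reversal.

No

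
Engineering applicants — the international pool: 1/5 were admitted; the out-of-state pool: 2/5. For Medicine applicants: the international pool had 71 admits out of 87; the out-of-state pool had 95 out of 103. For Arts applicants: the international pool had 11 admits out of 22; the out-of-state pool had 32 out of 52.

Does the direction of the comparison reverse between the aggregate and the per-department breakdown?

No

Engineering: the international pool 1/5 = 20.0%, the out-of-state pool 2/5 = 40.0% → the out-of-state pool
Medicine: the international pool 71/87 = 81.6%, the out-of-state pool 95/103 = 92.2% → the out-of-state pool
Arts: the international pool 11/22 = 50.0%, the out-of-state pool 32/52 = 61.5% → the out-of-state pool
Overall: the international pool 83/114 = 72.8%, the out-of-state pool 129/160 = 80.6% → the out-of-state pool
The out-of-state pool wins overall and in every department group — no reversal.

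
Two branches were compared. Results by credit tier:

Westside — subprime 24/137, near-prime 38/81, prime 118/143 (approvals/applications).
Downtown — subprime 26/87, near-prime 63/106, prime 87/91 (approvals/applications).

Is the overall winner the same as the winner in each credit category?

Subprime: Westside 24/137 = 17.5%, Downtown 26/87 = 29.9% → Downtown
Near-prime: Westside 38/81 = 46.9%, Downtown 63/106 = 59.4% → Downtown
Prime: Westside 118/143 = 82.5%, Downtown 87/91 = 95.6% → Downtown
Overall: Westside 180/361 = 49.9%, Downtown 176/284 = 62.0% → Downtown
Downtown wins overall and in every credit group — no reversal.

Yes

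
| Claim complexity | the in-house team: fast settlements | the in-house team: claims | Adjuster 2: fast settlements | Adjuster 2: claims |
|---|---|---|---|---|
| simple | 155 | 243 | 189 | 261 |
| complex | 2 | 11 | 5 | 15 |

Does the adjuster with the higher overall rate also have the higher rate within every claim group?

Yes

Simple: the in-house team 155/243 = 63.8%, Adjuster 2 189/261 = 72.4% → Adjuster 2
Complex: the in-house team 2/11 = 18.2%, Adjuster 2 5/15 = 33.3% → Adjuster 2
Overall: the in-house team 157/254 = 61.8%, Adjuster 2 194/276 = 70.3% → Adjuster 2
Adjuster 2 wins overall and in every claim group — no reversal.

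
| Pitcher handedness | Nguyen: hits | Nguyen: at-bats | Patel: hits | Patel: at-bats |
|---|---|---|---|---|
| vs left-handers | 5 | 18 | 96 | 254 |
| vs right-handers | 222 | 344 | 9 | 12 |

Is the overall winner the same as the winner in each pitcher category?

Vs left-handers: Nguyen 5/18 = 27.8%, Patel 96/254 = 37.8% → Patel
Vs right-handers: Nguyen 222/344 = 64.5%, Patel 9/12 = 75.0% → Patel
Overall: Nguyen 227/362 = 62.7%, Patel 105/266 = 39.5% → Nguyen
Patel wins each pitcher group but Nguyen wins overall — the comparison reverses. Patel's at-bats skew toward vs left-handers, which has a lower base rate.

No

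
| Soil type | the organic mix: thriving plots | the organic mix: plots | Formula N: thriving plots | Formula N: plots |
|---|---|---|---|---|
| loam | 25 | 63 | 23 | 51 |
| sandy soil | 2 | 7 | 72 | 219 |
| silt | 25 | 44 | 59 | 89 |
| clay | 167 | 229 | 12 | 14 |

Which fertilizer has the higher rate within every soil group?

Formula N

Loam: the organic mix 25/63 = 39.7%, Formula N 23/51 = 45.1% → Formula N
Sandy soil: the organic mix 2/7 = 28.6%, Formula N 72/219 = 32.9% → Formula N
Silt: the organic mix 25/44 = 56.8%, Formula N 59/89 = 66.3% → Formula N
Clay: the organic mix 167/229 = 72.9%, Formula N 12/14 = 85.7% → Formula N
Formula N has the higher rate in all 4 groups.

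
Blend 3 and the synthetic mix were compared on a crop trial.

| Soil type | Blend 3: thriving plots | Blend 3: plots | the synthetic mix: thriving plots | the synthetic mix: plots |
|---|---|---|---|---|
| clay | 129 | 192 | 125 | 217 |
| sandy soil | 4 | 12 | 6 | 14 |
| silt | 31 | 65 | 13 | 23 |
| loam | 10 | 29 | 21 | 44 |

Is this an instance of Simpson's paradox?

No

Clay: Blend 3 129/192 = 67.2%, the synthetic mix 125/217 = 57.6% → Blend 3
Sandy soil: Blend 3 4/12 = 33.3%, the synthetic mix 6/14 = 42.9% → the synthetic mix
Silt: Blend 3 31/65 = 47.7%, the synthetic mix 13/23 = 56.5% → the synthetic mix
Loam: Blend 3 10/29 = 34.5%, the synthetic mix 21/44 = 47.7% → the synthetic mix
Overall: Blend 3 174/298 = 58.4%, the synthetic mix 165/298 = 55.4% → Blend 3
Neither sweeps: Blend 3 wins 1 of 4 groups, the synthetic mix wins 3. Blend 3 wins overall but not every group — no Simpson reversal.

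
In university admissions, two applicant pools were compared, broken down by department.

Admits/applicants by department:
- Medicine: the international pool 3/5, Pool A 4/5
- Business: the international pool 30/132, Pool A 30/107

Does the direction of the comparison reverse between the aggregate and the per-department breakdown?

Medicine: the international pool 3/5 = 60.0%, Pool A 4/5 = 80.0% → Pool A
Business: the international pool 30/132 = 22.7%, Pool A 30/107 = 28.0% → Pool A
Overall: the international pool 33/137 = 24.1%, Pool A 34/112 = 30.4% → Pool A
Pool A wins overall and in every department group — no reversal.

No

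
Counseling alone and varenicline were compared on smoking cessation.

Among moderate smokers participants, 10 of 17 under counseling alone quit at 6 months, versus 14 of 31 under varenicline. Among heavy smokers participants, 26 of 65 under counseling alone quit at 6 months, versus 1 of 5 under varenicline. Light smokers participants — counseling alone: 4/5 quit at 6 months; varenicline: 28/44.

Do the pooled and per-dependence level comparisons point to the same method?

Moderate smokers: counseling alone 10/17 = 58.8%, varenicline 14/31 = 45.2% → counseling alone
Heavy smokers: counseling alone 26/65 = 40.0%, varenicline 1/5 = 20.0% → counseling alone
Light smokers: counseling alone 4/5 = 80.0%, varenicline 28/44 = 63.6% → counseling alone
Overall: counseling alone 40/87 = 46.0%, varenicline 43/80 = 53.8% → varenicline
Counseling alone wins each dependence group but varenicline wins overall — the comparison reverses. Counseling alone's participants skew toward heavy smokers, which has a lower base rate.

No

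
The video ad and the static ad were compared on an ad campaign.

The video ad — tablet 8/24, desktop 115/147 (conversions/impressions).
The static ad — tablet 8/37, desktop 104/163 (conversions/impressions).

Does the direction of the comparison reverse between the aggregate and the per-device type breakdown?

Tablet: the video ad 8/24 = 33.3%, the static ad 8/37 = 21.6% → the video ad
Desktop: the video ad 115/147 = 78.2%, the static ad 104/163 = 63.8% → the video ad
Overall: the video ad 123/171 = 71.9%, the static ad 112/200 = 56.0% → the video ad
The video ad wins overall and in every device group — no reversal.

No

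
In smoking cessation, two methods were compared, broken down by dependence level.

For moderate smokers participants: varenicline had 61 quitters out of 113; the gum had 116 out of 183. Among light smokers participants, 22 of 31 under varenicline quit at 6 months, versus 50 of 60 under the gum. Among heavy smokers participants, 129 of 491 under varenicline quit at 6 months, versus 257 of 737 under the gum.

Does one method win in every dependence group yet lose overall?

Moderate smokers: varenicline 61/113 = 54.0%, the gum 116/183 = 63.4% → the gum
Light smokers: varenicline 22/31 = 71.0%, the gum 50/60 = 83.3% → the gum
Heavy smokers: varenicline 129/491 = 26.3%, the gum 257/737 = 34.9% → the gum
Overall: varenicline 212/635 = 33.4%, the gum 423/980 = 43.2% → the gum
The gum wins overall and in every dependence group — no reversal.

No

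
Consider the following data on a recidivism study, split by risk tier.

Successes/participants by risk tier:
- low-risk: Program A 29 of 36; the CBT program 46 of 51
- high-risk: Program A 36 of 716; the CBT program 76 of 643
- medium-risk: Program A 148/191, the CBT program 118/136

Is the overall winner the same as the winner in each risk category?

Low-risk: Program A 29/36 = 80.6%, the CBT program 46/51 = 90.2% → the CBT program
High-risk: Program A 36/716 = 5.0%, the CBT program 76/643 = 11.8% → the CBT program
Medium-risk: Program A 148/191 = 77.5%, the CBT program 118/136 = 86.8% → the CBT program
Overall: Program A 213/943 = 22.6%, the CBT program 240/830 = 28.9% → the CBT program
The CBT program wins overall and in every risk group — no reversal.

Yes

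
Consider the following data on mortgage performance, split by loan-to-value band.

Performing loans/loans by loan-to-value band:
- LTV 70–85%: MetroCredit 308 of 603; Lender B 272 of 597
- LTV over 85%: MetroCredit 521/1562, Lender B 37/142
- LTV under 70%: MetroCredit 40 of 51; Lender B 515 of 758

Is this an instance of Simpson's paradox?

Yes

LTV 70–85%: MetroCredit 308/603 = 51.1%, Lender B 272/597 = 45.6% → MetroCredit
LTV over 85%: MetroCredit 521/1562 = 33.4%, Lender B 37/142 = 26.1% → MetroCredit
LTV under 70%: MetroCredit 40/51 = 78.4%, Lender B 515/758 = 67.9% → MetroCredit
Overall: MetroCredit 869/2216 = 39.2%, Lender B 824/1497 = 55.0% → Lender B
MetroCredit wins each loan-to-value group but Lender B wins overall — the comparison reverses. MetroCredit's loans skew toward LTV over 85%, which has a lower base rate.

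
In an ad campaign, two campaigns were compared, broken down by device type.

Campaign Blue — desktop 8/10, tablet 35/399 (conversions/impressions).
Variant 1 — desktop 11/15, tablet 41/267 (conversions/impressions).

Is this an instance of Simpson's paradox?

Desktop: Campaign Blue 8/10 = 80.0%, Variant 1 11/15 = 73.3% → Campaign Blue
Tablet: Campaign Blue 35/399 = 8.8%, Variant 1 41/267 = 15.4% → Variant 1
Overall: Campaign Blue 43/409 = 10.5%, Variant 1 52/282 = 18.4% → Variant 1
Neither sweeps: Campaign Blue wins 1 of 2 groups, Variant 1 wins 1. Variant 1 wins overall but not every group — no Simpson reversal.

No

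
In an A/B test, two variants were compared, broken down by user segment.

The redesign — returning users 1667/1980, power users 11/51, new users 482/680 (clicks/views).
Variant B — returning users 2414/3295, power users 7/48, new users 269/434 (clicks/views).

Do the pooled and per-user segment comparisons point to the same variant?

Yes

Returning users: the redesign 1667/1980 = 84.2%, Variant B 2414/3295 = 73.3% → the redesign
Power users: the redesign 11/51 = 21.6%, Variant B 7/48 = 14.6% → the redesign
New users: the redesign 482/680 = 70.9%, Variant B 269/434 = 62.0% → the redesign
Overall: the redesign 2160/2711 = 79.7%, Variant B 2690/3777 = 71.2% → the redesign
The redesign wins overall and in every user group — no reversal.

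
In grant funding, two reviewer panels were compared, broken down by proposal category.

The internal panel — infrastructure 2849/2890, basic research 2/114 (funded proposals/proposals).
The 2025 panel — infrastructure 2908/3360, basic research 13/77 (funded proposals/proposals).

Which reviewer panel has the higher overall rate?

Infrastructure: the internal panel 2849/2890 = 98.6%, the 2025 panel 2908/3360 = 86.5% → the internal panel
Basic research: the internal panel 2/114 = 1.8%, the 2025 panel 13/77 = 16.9% → the 2025 panel
Overall: the internal panel 2851/3004 = 94.9%, the 2025 panel 2921/3437 = 85.0% → the internal panel
(Neither sweeps every proposal group, but the internal panel has the higher pooled rate.)

the internal panel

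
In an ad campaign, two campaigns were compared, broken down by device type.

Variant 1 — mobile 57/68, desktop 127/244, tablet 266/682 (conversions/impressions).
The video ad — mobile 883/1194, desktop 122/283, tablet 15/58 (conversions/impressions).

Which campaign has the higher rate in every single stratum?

Mobile: Variant 1 57/68 = 83.8%, the video ad 883/1194 = 74.0% → Variant 1
Desktop: Variant 1 127/244 = 52.0%, the video ad 122/283 = 43.1% → Variant 1
Tablet: Variant 1 266/682 = 39.0%, the video ad 15/58 = 25.9% → Variant 1
Variant 1 has the higher rate in all 3 groups.

Variant 1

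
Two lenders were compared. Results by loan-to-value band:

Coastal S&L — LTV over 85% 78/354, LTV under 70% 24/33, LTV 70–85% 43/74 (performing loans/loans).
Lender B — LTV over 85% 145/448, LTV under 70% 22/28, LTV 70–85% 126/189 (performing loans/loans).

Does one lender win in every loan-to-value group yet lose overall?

No

LTV over 85%: Coastal S&L 78/354 = 22.0%, Lender B 145/448 = 32.4% → Lender B
LTV under 70%: Coastal S&L 24/33 = 72.7%, Lender B 22/28 = 78.6% → Lender B
LTV 70–85%: Coastal S&L 43/74 = 58.1%, Lender B 126/189 = 66.7% → Lender B
Overall: Coastal S&L 145/461 = 31.5%, Lender B 293/665 = 44.1% → Lender B
Lender B wins overall and in every loan-to-value group — no reversal.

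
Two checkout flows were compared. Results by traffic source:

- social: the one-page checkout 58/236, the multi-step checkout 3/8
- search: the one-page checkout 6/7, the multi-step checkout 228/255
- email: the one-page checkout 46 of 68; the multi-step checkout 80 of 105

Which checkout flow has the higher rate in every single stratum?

the multi-step checkout

Social: the one-page checkout 58/236 = 24.6%, the multi-step checkout 3/8 = 37.5% → the multi-step checkout
Search: the one-page checkout 6/7 = 85.7%, the multi-step checkout 228/255 = 89.4% → the multi-step checkout
Email: the one-page checkout 46/68 = 67.6%, the multi-step checkout 80/105 = 76.2% → the multi-step checkout
The multi-step checkout has the higher rate in all 3 groups.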